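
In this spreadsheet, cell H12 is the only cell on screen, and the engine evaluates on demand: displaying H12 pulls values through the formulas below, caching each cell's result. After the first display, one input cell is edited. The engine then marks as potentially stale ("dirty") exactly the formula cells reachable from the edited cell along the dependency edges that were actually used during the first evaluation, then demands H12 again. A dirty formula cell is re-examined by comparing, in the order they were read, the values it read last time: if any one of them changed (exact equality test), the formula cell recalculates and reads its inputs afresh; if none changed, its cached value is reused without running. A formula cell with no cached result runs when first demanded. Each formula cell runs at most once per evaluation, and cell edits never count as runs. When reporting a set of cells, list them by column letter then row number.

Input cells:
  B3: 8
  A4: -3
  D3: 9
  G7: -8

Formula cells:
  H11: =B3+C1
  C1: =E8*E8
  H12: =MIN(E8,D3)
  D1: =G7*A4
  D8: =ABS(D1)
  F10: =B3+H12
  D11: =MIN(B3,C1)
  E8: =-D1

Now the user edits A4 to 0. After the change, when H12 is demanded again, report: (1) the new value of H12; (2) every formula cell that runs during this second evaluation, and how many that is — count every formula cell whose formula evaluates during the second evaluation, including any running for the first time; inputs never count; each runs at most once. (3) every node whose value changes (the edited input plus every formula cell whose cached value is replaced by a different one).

H12 now evaluates to 0.
Run set: D1, E8, H12 (3 run).
Changed values: A4, D1, E8, H12.

Initial pass — values computed on the first demand:
  D1 = -8 * -3 = 24
  E8 = -(24) = -24
  H12 = MIN(-24, 9) = -24

Second demand — change propagation:
  D1: re-runs because A4 -3->0; new result 0.
  E8: re-runs because D1 24->0; new result 0.
  H12: re-runs because E8 -24->0; new result 0.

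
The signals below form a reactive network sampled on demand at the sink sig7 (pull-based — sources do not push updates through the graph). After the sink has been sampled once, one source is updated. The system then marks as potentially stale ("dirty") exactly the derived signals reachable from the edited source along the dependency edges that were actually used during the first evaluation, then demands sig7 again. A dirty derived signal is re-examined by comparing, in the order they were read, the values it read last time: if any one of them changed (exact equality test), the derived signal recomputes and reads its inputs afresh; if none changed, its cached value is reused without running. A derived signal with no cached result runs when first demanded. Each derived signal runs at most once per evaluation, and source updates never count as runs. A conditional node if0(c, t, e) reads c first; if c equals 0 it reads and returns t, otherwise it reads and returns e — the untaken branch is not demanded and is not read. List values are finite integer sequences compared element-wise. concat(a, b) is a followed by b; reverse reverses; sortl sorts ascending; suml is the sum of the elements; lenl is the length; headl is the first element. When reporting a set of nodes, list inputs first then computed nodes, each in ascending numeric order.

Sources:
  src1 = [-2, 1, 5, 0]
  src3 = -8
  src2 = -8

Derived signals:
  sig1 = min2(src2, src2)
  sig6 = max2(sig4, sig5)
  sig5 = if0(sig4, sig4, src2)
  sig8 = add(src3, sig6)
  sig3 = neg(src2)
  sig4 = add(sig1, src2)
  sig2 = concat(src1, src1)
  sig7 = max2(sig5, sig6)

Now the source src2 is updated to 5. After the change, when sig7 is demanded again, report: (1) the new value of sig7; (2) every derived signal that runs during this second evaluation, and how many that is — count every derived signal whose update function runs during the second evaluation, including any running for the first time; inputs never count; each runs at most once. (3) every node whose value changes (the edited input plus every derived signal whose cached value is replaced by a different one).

sig7 now evaluates to 10.
Run set: sig1, sig4, sig5, sig6, sig7 (5 run).
Changed values: src2, sig1, sig4, sig5, sig6, sig7.

Initial pass — values computed on the first demand:
  sig1 = min2(-8, -8) = -8
  sig4 = add(-8, -8) = -16
  sig5 = if0(sig4=-16 -> else branch src2) = -8
  sig6 = max2(-16, -8) = -8
  sig7 = max2(-8, -8) = -8

Second demand — change propagation:
  sig1: re-runs because src2 -8->5; src2 -8->5; new result 5.
  sig4: re-runs because sig1 -8->5; src2 -8->5; new result 10.
  sig5: re-runs because sig4 -16->10; src2 -8->5; new result 5.
  sig6: re-runs because sig4 -16->10; sig5 -8->5; new result 10.
  sig7: re-runs because sig5 -8->5; sig6 -8->10; new result 10.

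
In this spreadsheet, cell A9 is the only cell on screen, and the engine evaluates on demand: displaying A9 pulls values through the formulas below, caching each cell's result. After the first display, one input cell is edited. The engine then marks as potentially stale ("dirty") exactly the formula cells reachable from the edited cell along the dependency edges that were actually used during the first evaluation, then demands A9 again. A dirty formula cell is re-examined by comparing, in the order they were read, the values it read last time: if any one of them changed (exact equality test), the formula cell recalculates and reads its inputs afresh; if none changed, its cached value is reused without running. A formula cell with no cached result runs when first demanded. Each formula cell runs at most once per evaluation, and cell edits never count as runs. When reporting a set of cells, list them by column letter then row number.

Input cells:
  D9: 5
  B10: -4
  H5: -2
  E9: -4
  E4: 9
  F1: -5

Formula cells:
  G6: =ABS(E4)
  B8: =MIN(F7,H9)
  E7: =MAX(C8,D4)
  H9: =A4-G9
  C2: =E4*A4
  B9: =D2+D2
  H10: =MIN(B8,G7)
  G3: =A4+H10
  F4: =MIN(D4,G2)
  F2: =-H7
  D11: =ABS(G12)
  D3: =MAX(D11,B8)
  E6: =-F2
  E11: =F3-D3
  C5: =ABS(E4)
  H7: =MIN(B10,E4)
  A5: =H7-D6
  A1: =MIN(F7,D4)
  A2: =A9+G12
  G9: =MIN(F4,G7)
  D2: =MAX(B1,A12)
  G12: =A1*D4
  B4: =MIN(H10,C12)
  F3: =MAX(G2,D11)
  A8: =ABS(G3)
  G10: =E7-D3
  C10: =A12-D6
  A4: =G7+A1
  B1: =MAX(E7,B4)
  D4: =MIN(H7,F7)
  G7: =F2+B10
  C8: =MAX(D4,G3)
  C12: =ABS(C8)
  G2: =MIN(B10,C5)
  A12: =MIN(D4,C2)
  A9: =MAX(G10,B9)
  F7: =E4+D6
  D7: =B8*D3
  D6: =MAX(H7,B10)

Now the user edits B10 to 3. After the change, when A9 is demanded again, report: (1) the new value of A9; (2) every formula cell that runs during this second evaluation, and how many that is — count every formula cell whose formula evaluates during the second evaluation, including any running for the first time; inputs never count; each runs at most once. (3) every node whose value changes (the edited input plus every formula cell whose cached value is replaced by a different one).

Initial pass — values computed on the first demand:
  C5 = ABS(9) = 9
  G2 = MIN(-4, 9) = -4
  H7 = MIN(-4, 9) = -4
  D6 = MAX(-4, -4) = -4
  F2 = -(-4) = 4
  F7 = 9 + -4 = 5
  D4 = MIN(-4, 5) = -4
  A1 = MIN(5, -4) = -4
  F4 = MIN(-4, -4) = -4
  G7 = 4 + -4 = 0
  A4 = 0 + -4 = -4
  C2 = 9 * -4 = -36
  A12 = MIN(-4, -36) = -36
  G9 = MIN(-4, 0) = -4
  G12 = -4 * -4 = 16
  D11 = ABS(16) = 16
  H9 = -4 - -4 = 0
  B8 = MIN(5, 0) = 0
  D3 = MAX(16, 0) = 16
  H10 = MIN(0, 0) = 0
  G3 = -4 + 0 = -4
  C8 = MAX(-4, -4) = -4
  C12 = ABS(-4) = 4
  B4 = MIN(0, 4) = 0
  E7 = MAX(-4, -4) = -4
  B1 = MAX(-4, 0) = 0
  D2 = MAX(0, -36) = 0
  B9 = 0 + 0 = 0
  G10 = -4 - 16 = -20
  A9 = MAX(-20, 0) = 0

Second demand — change propagation:
  G2: re-runs because B10 -4->3; new result 3.
  H7: re-runs because B10 -4->3; new result 3.
  D6: re-runs because H7 -4->3; B10 -4->3; new result 3.
  F2: re-runs because H7 -4->3; new result -3.
  F7: re-runs because D6 -4->3; new result 12.
  D4: re-runs because H7 -4->3; F7 5->12; new result 3.
  A1: re-runs because F7 5->12; D4 -4->3; new result 3.
  F4: re-runs because D4 -4->3; G2 -4->3; new result 3.
  G7: re-runs because F2 4->-3; B10 -4->3; new result 0 (unchanged).
  A4: re-runs because A1 -4->3; new result 3.
  C2: re-runs because A4 -4->3; new result 27.
  A12: re-runs because D4 -4->3; C2 -36->27; new result 3.
  G9: re-runs because F4 -4->3; new result 0.
  G12: re-runs because A1 -4->3; D4 -4->3; new result 9.
  D11: re-runs because G12 16->9; new result 9.
  H9: re-runs because A4 -4->3; G9 -4->0; new result 3.
  B8: re-runs because F7 5->12; H9 0->3; new result 3.
  D3: re-runs because D11 16->9; B8 0->3; new result 9.
  H10: re-runs because B8 0->3; new result 0 (unchanged).
  G3: re-runs because A4 -4->3; new result 3.
  C8: re-runs because D4 -4->3; G3 -4->3; new result 3.
  C12: re-runs because C8 -4->3; new result 3.
  B4: re-runs because C12 4->3; new result 0 (unchanged).
  E7: re-runs because C8 -4->3; D4 -4->3; new result 3.
  B1: re-runs because E7 -4->3; new result 3.
  D2: re-runs because B1 0->3; A12 -36->3; new result 3.
  B9: re-runs because D2 0->3; D2 0->3; new result 6.
  G10: re-runs because E7 -4->3; D3 16->9; new result -6.
  A9: re-runs because G10 -20->-6; B9 0->6; new result 6.

A9 now evaluates to 6.
Run set: A1, A4, A9, A12, B1, B4, B8, B9, C2, C8, C12, D2, D3, D4, D6, D11, E7, F2, F4, F7, G2, G3, G7, G9, G10, G12, H7, H9, H10 (29 run).
Changed values: A1, A4, A9, A12, B1, B8, B9, B10, C2, C8, C12, D2, D3, D4, D6, D11, E7, F2, F4, F7, G2, G3, G9, G10, G12, H7, H9.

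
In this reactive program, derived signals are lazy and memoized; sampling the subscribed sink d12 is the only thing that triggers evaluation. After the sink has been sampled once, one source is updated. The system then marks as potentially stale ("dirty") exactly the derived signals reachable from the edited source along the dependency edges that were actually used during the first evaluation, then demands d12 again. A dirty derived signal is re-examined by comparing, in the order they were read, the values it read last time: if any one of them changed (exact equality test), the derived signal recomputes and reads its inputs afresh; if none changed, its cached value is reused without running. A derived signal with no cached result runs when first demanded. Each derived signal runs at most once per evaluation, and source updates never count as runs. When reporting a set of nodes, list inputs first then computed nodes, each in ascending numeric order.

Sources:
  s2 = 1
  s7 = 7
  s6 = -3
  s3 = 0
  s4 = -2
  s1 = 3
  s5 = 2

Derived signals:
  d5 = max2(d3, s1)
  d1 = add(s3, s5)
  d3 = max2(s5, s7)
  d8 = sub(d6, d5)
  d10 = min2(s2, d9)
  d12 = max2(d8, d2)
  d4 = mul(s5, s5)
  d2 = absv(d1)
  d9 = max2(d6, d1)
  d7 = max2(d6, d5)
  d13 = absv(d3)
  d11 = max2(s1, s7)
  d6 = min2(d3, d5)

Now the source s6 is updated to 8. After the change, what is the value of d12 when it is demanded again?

First demand of the output computes:
  d1 = add(0, 2) = 2
  d2 = absv(2) = 2
  d3 = max2(2, 7) = 7
  d5 = max2(7, 3) = 7
  d6 = min2(7, 7) = 7
  d8 = sub(7, 7) = 0
  d12 = max2(0, 2) = 2

After the edit, cleaning proceeds:
  no node depends on s6 at all; the second demand re-runs nothing.

Note the shortcut — nothing in the graph depends on s6 at all, so no recomputation happens.

Demanding d12 again yields 2.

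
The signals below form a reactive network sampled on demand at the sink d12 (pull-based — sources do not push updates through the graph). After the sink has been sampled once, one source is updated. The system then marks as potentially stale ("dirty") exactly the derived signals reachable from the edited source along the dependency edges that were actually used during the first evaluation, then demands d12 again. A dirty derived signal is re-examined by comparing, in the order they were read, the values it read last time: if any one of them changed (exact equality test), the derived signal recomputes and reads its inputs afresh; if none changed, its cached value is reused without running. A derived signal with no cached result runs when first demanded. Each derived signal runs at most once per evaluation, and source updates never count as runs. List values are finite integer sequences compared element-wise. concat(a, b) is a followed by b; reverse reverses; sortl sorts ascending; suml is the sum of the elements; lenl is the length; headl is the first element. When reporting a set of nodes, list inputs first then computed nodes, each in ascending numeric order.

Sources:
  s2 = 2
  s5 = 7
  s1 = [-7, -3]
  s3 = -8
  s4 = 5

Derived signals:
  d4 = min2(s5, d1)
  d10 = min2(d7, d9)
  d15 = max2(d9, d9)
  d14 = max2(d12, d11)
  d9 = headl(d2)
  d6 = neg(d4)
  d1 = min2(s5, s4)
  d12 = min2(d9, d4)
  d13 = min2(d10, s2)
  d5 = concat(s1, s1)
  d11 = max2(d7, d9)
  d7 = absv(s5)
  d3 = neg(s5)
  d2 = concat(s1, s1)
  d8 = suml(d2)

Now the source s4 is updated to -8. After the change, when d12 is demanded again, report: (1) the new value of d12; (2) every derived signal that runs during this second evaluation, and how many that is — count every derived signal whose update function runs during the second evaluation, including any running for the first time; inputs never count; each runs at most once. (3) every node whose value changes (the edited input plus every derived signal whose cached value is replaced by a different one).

d12 now evaluates to -8.
Run set: d1, d4, d12 (3 run).
Changed values: s4, d1, d4, d12.

Initial pass — values computed on the first demand:
  d1 = min2(7, 5) = 5
  d2 = concat([-7, -3], [-7, -3]) = [-7, -3, -7, -3]
  d4 = min2(7, 5) = 5
  d9 = headl([-7, -3, -7, -3]) = -7
  d12 = min2(-7, 5) = -7

Second demand — change propagation:
  d1: re-runs because s4 5->-8; new result -8.
  d4: re-runs because d1 5->-8; new result -8.
  d12: re-runs because d4 5->-8; new result -8.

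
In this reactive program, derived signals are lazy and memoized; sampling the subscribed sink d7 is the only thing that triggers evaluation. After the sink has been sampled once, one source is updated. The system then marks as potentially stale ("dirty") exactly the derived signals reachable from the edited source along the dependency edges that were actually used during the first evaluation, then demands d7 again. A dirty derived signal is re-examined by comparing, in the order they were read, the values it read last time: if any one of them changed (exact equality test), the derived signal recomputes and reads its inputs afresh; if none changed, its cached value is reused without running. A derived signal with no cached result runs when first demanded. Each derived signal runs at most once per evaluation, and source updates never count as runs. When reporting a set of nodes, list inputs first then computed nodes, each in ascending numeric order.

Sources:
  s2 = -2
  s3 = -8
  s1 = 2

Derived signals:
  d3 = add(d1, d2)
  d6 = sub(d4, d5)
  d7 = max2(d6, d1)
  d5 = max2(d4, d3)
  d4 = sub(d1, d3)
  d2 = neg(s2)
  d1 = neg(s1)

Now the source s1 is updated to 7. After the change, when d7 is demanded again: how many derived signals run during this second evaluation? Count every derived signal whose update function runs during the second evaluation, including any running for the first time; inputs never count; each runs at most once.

6 derived signals run: d1, d3, d4, d5, d6, d7.

First demand of the output computes:
  d1 = neg(2) = -2
  d2 = neg(-2) = 2
  d3 = add(-2, 2) = 0
  d4 = sub(-2, 0) = -2
  d5 = max2(-2, 0) = 0
  d6 = sub(-2, 0) = -2
  d7 = max2(-2, -2) = -2

After the edit, cleaning proceeds:
  d1: a read changed (s1 2->7) — executes, giving -7.
  d3: a read changed (d1 -2->-7) — executes, giving -5.
  d4: a read changed (d1 -2->-7; d3 0->-5) — executes, giving -2 — identical to its old value.
  d5: a read changed (d3 0->-5) — executes, giving -2.
  d6: a read changed (d5 0->-2) — executes, giving 0.
  d7: a read changed (d6 -2->0; d1 -2->-7) — executes, giving 0.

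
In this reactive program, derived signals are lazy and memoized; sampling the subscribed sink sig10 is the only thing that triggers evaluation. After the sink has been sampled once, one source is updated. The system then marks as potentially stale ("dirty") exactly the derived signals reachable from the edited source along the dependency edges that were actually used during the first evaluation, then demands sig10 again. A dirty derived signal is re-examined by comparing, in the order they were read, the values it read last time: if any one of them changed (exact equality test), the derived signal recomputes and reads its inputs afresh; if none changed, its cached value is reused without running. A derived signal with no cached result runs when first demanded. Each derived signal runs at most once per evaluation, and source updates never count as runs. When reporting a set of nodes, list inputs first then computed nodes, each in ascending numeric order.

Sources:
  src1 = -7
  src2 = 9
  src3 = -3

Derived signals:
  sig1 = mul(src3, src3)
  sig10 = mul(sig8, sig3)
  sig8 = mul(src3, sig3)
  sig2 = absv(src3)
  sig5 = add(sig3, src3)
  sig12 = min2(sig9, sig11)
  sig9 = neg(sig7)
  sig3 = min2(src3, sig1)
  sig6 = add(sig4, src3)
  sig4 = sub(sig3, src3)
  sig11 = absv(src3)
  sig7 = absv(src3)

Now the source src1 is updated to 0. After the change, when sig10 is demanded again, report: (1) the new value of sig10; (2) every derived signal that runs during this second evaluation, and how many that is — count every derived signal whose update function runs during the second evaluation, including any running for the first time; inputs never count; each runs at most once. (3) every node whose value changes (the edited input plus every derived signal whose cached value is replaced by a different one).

Demanding sig10 again yields -27.
0 derived signals run: none.
The nodes whose values change: src1.
Note the shortcut — nothing in the graph depends on src1 at all, so no recomputation happens.

First demand of the output computes:
  sig1 = mul(-3, -3) = 9
  sig3 = min2(-3, 9) = -3
  sig8 = mul(-3, -3) = 9
  sig10 = mul(9, -3) = -27

After the edit, cleaning proceeds:
  no node depends on src1 at all; the second demand re-runs nothing.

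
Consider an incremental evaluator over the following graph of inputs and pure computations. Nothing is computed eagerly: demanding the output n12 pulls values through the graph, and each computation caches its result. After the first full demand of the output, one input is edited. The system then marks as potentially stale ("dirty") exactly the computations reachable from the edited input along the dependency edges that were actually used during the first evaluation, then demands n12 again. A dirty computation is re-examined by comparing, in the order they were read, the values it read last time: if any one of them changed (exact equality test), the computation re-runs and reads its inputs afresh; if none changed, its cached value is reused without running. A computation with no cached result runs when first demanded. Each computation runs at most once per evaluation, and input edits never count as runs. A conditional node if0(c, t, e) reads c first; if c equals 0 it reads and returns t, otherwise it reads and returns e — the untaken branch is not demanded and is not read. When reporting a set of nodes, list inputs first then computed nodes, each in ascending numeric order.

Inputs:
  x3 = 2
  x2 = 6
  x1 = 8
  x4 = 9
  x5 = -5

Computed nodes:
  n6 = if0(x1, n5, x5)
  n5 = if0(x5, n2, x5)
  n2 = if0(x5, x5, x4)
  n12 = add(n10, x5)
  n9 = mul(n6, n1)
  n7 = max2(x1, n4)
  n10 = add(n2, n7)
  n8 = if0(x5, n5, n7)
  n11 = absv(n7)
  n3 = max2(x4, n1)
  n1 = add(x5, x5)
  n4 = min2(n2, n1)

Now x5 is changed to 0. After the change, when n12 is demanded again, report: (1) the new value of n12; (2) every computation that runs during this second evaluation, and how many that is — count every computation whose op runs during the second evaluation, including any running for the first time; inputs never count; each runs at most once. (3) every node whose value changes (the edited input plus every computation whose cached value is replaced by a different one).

n12 now evaluates to 8.
Run set: n1, n2, n4, n7, n10, n12 (6 run).
Changed values: x5, n1, n2, n4, n10, n12.

Initial pass — values computed on the first demand:
  n1 = add(-5, -5) = -10
  n2 = if0(x5=-5 -> else branch x4) = 9
  n4 = min2(9, -10) = -10
  n7 = max2(8, -10) = 8
  n10 = add(9, 8) = 17
  n12 = add(17, -5) = 12

Second demand — change propagation:
  n1: re-runs because x5 -5->0; x5 -5->0; new result 0.
  n2: re-runs because x5 -5->0; new result 0.
  n4: re-runs because n2 9->0; n1 -10->0; new result 0.
  n7: re-runs because n4 -10->0; new result 8 (unchanged).
  n10: re-runs because n2 9->0; new result 8.
  n12: re-runs because n10 17->8; x5 -5->0; new result 8.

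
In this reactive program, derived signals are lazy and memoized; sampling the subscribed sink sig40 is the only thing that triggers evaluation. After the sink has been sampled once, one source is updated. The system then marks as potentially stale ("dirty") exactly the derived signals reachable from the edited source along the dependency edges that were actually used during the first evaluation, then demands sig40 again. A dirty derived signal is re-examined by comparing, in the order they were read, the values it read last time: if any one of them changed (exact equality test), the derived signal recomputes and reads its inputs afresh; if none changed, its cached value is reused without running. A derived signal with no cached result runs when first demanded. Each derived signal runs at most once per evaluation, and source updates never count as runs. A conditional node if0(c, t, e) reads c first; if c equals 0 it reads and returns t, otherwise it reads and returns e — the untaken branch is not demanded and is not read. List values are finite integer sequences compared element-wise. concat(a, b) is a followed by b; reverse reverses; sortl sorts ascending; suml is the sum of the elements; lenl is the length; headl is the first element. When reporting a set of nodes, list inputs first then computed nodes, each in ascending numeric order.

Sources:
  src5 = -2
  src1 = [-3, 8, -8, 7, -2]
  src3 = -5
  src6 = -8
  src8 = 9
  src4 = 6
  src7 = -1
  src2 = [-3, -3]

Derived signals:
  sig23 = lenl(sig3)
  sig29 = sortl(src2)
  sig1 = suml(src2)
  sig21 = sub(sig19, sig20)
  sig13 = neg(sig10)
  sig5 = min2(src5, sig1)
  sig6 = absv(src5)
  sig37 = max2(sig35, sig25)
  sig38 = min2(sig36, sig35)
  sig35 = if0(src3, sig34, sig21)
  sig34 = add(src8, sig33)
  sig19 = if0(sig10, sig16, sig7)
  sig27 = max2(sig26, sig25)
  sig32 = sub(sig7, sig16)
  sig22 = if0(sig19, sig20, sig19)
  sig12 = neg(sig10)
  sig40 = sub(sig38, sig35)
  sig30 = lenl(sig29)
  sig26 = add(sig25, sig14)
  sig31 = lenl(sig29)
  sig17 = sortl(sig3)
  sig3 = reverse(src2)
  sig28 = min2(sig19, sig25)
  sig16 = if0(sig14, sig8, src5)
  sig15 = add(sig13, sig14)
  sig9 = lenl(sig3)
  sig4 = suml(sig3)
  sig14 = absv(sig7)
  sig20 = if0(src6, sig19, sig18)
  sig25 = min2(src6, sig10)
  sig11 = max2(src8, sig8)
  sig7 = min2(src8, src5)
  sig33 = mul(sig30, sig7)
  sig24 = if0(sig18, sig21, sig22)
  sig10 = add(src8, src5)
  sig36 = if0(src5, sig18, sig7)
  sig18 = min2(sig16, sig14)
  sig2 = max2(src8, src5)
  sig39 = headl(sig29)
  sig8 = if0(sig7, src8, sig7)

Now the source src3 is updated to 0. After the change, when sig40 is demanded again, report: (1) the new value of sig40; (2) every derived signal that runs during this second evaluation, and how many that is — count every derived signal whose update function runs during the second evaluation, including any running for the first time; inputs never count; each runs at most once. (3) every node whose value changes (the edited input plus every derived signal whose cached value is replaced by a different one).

Demanding sig40 again yields -7.
7 derived signals run: sig29, sig30, sig33, sig34, sig35, sig38, sig40.
The nodes whose values change: src3, sig35, sig40.
Note the branch switch — sig29, sig30, sig33, sig34 had no cache and run now for the first time.

First demand of the output computes:
  sig7 = min2(9, -2) = -2
  sig10 = add(9, -2) = 7
  sig14 = absv(-2) = 2
  sig16 = if0(sig14=2 -> else branch src5) = -2
  sig18 = min2(-2, 2) = -2
  sig19 = if0(sig10=7 -> else branch sig7) = -2
  sig20 = if0(src6=-8 -> else branch sig18) = -2
  sig21 = sub(-2, -2) = 0
  sig35 = if0(src3=-5 -> else branch sig21) = 0
  sig36 = if0(src5=-2 -> else branch sig7) = -2
  sig38 = min2(-2, 0) = -2
  sig40 = sub(-2, 0) = -2

After the edit, cleaning proceeds:
  sig29: had never run; runs now, result [-3, -3].
  sig30: had never run; runs now, result 2.
  sig33: had never run; runs now, result -4.
  sig34: had never run; runs now, result 5.
  sig35: a read changed (src3 -5->0) — executes, giving 5.
  sig38: a read changed (sig35 0->5) — executes, giving -2 — identical to its old value.
  sig40: a read changed (sig35 0->5) — executes, giving -7.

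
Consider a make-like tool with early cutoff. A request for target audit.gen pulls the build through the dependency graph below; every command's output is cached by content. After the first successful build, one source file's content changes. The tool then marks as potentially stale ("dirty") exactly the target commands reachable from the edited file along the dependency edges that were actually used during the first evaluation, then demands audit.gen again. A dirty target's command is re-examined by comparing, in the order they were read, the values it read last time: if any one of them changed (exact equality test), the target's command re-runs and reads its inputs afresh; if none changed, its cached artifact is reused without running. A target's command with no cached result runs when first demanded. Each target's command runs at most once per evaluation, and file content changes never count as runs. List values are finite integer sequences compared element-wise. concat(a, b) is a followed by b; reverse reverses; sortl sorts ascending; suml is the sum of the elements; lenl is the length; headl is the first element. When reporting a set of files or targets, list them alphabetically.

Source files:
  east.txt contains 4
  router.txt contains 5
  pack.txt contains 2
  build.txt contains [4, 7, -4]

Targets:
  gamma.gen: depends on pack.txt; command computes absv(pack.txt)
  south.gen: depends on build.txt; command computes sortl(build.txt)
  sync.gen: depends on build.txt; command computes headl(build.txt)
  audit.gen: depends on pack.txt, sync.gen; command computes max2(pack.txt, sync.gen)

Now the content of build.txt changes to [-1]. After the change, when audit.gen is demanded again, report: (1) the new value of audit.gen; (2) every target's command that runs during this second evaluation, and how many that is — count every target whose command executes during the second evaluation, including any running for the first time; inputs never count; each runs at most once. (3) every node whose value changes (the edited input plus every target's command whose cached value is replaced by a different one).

Demanding audit.gen again yields 2.
2 target commands run: audit.gen, sync.gen.
The nodes whose values change: audit.gen, build.txt, sync.gen.

First demand of the output computes:
  sync.gen = headl([4, 7, -4]) = 4
  audit.gen = max2(2, 4) = 4

After the edit, cleaning proceeds:
  sync.gen: a read changed (build.txt [4, 7, -4]->[-1]) — executes, giving -1.
  audit.gen: a read changed (sync.gen 4->-1) — executes, giving 2.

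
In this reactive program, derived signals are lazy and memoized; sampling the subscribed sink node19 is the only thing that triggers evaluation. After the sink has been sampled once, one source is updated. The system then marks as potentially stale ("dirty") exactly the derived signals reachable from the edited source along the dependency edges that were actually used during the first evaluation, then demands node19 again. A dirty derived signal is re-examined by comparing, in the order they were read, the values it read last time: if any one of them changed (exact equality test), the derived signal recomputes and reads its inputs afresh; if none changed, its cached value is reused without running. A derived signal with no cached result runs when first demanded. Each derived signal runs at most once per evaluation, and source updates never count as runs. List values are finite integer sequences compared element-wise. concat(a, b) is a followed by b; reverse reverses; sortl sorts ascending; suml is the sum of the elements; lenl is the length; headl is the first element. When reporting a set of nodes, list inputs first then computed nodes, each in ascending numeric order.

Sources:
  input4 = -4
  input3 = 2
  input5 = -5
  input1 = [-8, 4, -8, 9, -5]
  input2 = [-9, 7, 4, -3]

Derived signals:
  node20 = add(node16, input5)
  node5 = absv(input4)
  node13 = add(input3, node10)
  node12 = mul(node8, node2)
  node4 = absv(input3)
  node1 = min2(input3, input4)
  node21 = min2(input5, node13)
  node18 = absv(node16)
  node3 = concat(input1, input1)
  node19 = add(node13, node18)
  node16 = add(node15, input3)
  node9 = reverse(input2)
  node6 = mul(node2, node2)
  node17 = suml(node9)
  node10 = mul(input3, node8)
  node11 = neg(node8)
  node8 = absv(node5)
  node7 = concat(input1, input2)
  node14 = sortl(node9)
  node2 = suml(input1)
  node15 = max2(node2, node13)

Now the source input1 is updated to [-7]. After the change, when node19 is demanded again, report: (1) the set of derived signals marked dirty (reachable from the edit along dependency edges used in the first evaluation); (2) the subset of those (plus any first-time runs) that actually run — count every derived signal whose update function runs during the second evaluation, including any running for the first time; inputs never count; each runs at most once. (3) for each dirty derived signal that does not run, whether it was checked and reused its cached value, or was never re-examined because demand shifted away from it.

The edit dirties: node2, node15, node16, node18, node19.
2 derived signals run: node2, node15.
Cache hits after checking: node16, node18, node19.
Note the absorption at node15: it re-runs yet its value is the same, leaving the output's value untouched.

First demand of the output computes:
  node2 = suml([-8, 4, -8, 9, -5]) = -8
  node5 = absv(-4) = 4
  node8 = absv(4) = 4
  node10 = mul(2, 4) = 8
  node13 = add(2, 8) = 10
  node15 = max2(-8, 10) = 10
  node16 = add(10, 2) = 12
  node18 = absv(12) = 12
  node19 = add(10, 12) = 22

After the edit, cleaning proceeds:
  node2: a read changed (input1 [-8, 4, -8, 9, -5]->[-7]) — executes, giving -7.
  node15: a read changed (node2 -8->-7) — executes, giving 10 — identical to its old value.
  node16: dirty, but its reads are unchanged (node15 unchanged, input3 unchanged); cached 12 stands.
  node18: dirty, but its reads are unchanged (node16 unchanged); cached 12 stands.
  node19: dirty, but its reads are unchanged (node13 unchanged, node18 unchanged); cached 22 stands.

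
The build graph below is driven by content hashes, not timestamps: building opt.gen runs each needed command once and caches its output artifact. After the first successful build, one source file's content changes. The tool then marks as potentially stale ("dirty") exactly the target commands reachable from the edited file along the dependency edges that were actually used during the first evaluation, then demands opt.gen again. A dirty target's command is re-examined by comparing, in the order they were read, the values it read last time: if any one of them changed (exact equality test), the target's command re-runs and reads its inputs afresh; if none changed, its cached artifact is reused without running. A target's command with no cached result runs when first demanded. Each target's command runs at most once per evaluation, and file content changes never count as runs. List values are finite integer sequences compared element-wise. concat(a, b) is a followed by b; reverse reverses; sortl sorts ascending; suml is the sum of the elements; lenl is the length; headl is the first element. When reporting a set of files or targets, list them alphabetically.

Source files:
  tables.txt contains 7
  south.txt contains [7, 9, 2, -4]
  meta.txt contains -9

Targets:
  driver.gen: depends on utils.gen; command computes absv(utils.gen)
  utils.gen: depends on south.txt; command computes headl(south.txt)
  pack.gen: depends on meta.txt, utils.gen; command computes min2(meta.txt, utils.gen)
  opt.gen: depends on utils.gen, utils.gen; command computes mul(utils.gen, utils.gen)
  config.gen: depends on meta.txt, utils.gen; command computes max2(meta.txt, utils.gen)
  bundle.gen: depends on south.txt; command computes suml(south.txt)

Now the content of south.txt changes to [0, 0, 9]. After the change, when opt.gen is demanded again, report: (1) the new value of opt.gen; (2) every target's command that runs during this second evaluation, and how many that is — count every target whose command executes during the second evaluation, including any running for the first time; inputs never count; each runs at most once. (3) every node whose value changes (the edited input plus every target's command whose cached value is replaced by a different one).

opt.gen now evaluates to 0.
Run set: opt.gen, utils.gen (2 run).
Changed values: opt.gen, south.txt, utils.gen.

Initial pass — values computed on the first demand:
  utils.gen = headl([7, 9, 2, -4]) = 7
  opt.gen = mul(7, 7) = 49

Second demand — change propagation:
  utils.gen: re-runs because south.txt [7, 9, 2, -4]->[0, 0, 9]; new result 0.
  opt.gen: re-runs because utils.gen 7->0; utils.gen 7->0; new result 0.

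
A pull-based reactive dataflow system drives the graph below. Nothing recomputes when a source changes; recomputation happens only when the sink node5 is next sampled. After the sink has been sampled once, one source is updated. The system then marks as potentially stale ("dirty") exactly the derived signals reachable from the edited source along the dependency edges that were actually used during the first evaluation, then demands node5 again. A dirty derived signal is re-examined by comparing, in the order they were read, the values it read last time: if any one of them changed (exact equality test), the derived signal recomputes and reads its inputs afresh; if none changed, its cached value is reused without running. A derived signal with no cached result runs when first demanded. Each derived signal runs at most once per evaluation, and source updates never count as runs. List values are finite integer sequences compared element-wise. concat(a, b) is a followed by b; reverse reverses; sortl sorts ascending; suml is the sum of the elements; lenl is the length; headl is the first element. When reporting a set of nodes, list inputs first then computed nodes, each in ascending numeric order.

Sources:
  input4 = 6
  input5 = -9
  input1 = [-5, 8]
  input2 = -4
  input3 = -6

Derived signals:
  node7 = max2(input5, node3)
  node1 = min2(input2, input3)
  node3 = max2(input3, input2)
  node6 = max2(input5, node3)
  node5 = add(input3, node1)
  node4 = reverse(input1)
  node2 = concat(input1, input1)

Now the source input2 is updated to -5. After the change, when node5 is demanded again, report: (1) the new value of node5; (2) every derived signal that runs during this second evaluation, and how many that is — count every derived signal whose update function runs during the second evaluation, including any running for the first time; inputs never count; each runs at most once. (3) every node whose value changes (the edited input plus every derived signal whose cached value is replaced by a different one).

New value of node5: -12.
Derived signals that run: node1 — 1 in total.
Values that change: input2.
Key observation: the change is absorbed at node1 — it re-runs but produces the same value, and the output's value is unchanged.

First evaluation (everything demanded from the output):
  node1 = min2(-4, -6) = -6
  node5 = add(-6, -6) = -12

Propagation after the edit:
  node1: runs — input2 -4->-5; result -6 (same value as before).
  node5: checked — values it read are unchanged (input3 unchanged, node1 unchanged); reused cached -12 without running.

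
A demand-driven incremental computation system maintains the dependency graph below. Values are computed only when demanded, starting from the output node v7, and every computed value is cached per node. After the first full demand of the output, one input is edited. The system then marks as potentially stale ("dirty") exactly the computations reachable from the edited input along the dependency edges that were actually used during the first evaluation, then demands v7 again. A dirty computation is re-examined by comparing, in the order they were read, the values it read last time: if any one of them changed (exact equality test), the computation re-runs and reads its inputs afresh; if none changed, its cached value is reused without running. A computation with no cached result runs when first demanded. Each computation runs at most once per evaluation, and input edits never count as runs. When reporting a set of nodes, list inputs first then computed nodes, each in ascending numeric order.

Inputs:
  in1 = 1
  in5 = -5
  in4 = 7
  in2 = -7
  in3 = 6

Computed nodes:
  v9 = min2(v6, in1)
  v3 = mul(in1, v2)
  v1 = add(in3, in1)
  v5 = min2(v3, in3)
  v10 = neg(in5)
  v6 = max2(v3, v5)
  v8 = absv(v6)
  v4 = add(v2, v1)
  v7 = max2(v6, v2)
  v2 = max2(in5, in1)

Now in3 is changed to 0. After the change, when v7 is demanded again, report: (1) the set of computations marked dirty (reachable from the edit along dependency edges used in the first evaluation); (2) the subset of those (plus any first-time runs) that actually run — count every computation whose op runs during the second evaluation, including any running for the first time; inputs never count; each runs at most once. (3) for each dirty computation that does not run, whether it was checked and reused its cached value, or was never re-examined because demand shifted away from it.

Marked dirty: v5, v6, v7.
Computations that run: v5, v6 — 2 in total.
Checked but reused from cache: v7.
Key observation: the change is absorbed at v6 — it re-runs but produces the same value, and the output's value is unchanged.

First evaluation (everything demanded from the output):
  v2 = max2(-5, 1) = 1
  v3 = mul(1, 1) = 1
  v5 = min2(1, 6) = 1
  v6 = max2(1, 1) = 1
  v7 = max2(1, 1) = 1

Propagation after the edit:
  v5: runs — in3 6->0; result 0.
  v6: runs — v5 1->0; result 1 (same value as before).
  v7: checked — values it read are unchanged (v6 unchanged, v2 unchanged); reused cached 1 without running.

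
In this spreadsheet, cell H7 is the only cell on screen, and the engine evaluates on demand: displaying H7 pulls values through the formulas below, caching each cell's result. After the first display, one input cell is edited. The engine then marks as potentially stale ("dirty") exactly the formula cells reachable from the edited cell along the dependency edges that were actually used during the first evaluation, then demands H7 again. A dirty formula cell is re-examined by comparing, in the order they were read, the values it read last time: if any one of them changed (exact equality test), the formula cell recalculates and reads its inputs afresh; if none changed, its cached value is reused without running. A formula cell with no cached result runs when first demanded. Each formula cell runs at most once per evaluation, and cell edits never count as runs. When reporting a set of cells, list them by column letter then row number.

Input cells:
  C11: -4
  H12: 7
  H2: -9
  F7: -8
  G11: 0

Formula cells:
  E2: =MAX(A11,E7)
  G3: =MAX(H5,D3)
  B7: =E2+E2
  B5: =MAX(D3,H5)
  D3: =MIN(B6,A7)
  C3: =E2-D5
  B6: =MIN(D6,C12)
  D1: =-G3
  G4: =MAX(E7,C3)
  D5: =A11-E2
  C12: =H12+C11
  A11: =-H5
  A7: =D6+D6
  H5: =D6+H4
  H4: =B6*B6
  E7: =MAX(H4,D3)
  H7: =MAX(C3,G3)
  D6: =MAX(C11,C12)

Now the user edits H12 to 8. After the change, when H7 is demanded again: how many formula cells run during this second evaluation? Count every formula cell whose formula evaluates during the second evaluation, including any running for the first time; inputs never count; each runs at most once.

Run set: A7, A11, B6, C3, C12, D3, D5, D6, E2, E7, G3, H4, H5, H7 (14 run).

Initial pass — values computed on the first demand:
  C12 = 7 + -4 = 3
  D6 = MAX(-4, 3) = 3
  A7 = 3 + 3 = 6
  B6 = MIN(3, 3) = 3
  D3 = MIN(3, 6) = 3
  H4 = 3 * 3 = 9
  E7 = MAX(9, 3) = 9
  H5 = 3 + 9 = 12
  A11 = -(12) = -12
  E2 = MAX(-12, 9) = 9
  D5 = -12 - 9 = -21
  C3 = 9 - -21 = 30
  G3 = MAX(12, 3) = 12
  H7 = MAX(30, 12) = 30

Second demand — change propagation:
  C12: re-runs because H12 7->8; new result 4.
  D6: re-runs because C12 3->4; new result 4.
  A7: re-runs because D6 3->4; D6 3->4; new result 8.
  B6: re-runs because D6 3->4; C12 3->4; new result 4.
  D3: re-runs because B6 3->4; A7 6->8; new result 4.
  H4: re-runs because B6 3->4; B6 3->4; new result 16.
  E7: re-runs because H4 9->16; D3 3->4; new result 16.
  H5: re-runs because D6 3->4; H4 9->16; new result 20.
  A11: re-runs because H5 12->20; new result -20.
  E2: re-runs because A11 -12->-20; E7 9->16; new result 16.
  D5: re-runs because A11 -12->-20; E2 9->16; new result -36.
  C3: re-runs because E2 9->16; D5 -21->-36; new result 52.
  G3: re-runs because H5 12->20; D3 3->4; new result 20.
  H7: re-runs because C3 30->52; G3 12->20; new result 52.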